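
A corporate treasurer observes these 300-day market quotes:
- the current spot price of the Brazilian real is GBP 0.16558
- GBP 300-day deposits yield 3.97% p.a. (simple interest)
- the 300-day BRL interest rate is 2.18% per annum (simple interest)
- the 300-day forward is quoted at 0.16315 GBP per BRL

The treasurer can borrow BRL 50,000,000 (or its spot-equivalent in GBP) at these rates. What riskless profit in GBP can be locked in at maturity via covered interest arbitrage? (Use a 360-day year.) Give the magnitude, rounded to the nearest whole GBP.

T = 300/360 years.
Keep in BRL, deliver into the forward: 50,000,000·1.018166667·0.16315 = GBP 8,305,694.59.
Swap to GBP now, deposit: 50,000,000·0.16558·1.033083333 = GBP 8,552,896.91.
The quoted forward undervalues BRL, so borrow BRL, convert to GBP at spot, deposit the GBP at 3.97%, and buy BRL forward at 0.16315 to cover the loan.
Arbitrage profit = |8,305,694.59 − 8,552,896.91| = GBP 247,202.

GBP 247,202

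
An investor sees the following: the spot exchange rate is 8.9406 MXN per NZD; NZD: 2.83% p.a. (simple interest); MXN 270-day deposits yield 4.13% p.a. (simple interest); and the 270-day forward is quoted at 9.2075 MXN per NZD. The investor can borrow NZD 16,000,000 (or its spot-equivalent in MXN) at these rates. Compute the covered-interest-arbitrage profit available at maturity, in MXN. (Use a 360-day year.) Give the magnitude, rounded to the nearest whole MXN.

MXN 2,966,306

T = 270/360 years.
Invest the NZD and cover forward: 16,000,000 × 1.021225 × 9.2075 = MXN 150,446,867.00.
Convert at spot and invest in MXN: 16,000,000 × 8.9406 × 1.030975 = MXN 147,480,561.36.
The quoted forward overvalues NZD, so borrow MXN, buy NZD at spot, deposit the NZD at 2.83%, and sell the proceeds forward at 9.2075.
The gap between the two covered legs is MXN 2,966,306.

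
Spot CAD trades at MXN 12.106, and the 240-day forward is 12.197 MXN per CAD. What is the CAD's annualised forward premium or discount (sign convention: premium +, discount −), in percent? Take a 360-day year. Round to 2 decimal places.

T = 240/360 years.
Period premium: (12.197 − 12.106)/12.106 = 0.0075169.
Per annum: 0.0075169 / (240/360) = 0.011275 = 1.13%.

+1.13%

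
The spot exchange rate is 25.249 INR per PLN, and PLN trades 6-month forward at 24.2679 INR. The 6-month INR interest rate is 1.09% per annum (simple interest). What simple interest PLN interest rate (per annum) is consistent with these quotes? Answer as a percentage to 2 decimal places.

9.22%

T = 6/12 years.
CIP gives F = S · g_INR/g_PLN, so g_INR/g_PLN = 24.2679/25.249 = 0.9611430.
The INR side grows by 1 + 0.0109×6/12 = 1.005450.
That pins the PLN growth at 1.0460982.
r = (1.0460982 − 1)/(6/12) = 0.092196 → 9.22%.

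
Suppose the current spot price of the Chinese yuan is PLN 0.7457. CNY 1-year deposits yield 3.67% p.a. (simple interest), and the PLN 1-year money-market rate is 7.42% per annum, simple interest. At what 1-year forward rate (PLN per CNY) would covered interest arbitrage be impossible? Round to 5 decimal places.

0.77267

T = 1 year.
PLN accumulates by 1 + 0.0742×1 = 1.074200.
CNY growth factor: 1 + 0.0367×1 = 1.036700.
So F = 0.7457 × 1.074200 / 1.036700 = 0.7726738 (PLN/CNY).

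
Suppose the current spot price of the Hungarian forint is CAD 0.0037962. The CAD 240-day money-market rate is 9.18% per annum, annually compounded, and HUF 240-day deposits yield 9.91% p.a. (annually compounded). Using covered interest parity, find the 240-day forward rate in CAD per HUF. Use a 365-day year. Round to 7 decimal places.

0.0037796

T = 240/365 years.
CAD accumulates by (1 + 0.0918)^(240/365) = 1.0594498.
HUF accumulates by (1 + 0.0991)^(240/365) = 1.0641023.
Forward (CAD per HUF) = 0.0037962 × 1.0594498 / 1.0641023 = 0.003779602.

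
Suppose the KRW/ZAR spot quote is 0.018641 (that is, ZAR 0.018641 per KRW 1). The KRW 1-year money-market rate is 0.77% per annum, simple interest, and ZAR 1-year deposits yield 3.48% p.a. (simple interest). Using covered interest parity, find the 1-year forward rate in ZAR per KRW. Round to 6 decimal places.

T = 1 year.
ZAR growth factor: 1 + 0.0348×1 = 1.034800.
KRW accumulates by 1 + 0.0077×1 = 1.007700.
So F = 0.018641 × 1.034800 / 1.007700 = 0.01914231 (ZAR/KRW).

0.019142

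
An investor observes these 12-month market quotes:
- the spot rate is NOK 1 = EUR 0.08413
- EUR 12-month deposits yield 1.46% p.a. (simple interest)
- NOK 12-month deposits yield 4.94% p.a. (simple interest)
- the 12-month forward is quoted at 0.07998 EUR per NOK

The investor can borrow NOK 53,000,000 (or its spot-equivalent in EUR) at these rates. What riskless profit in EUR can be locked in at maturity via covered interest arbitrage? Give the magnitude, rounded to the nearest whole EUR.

EUR 75,646

T = 1 year.
Route A — deposit NOK, sell forward: 53,000,000 × 1.049400 × 0.07998 = EUR 4,448,343.64.
Route B — convert at spot, deposit EUR: 53,000,000 × 0.08413 × 1.014600 = EUR 4,523,989.79.
The quoted forward undervalues NOK, so borrow NOK, convert to EUR at spot, deposit the EUR at 1.46%, and buy NOK forward at 0.07998 to cover the loan.
Profit = 4,523,989.79 − 4,448,343.64 = EUR 75,646.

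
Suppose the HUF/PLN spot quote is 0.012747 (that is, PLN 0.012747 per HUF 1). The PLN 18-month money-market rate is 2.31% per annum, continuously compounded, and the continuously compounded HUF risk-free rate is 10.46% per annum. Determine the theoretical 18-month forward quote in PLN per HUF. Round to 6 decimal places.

0.011280

T = 18/12 years.
Growth of 1 PLN over T: e^(0.0231×18/12) = 1.0352573.
HUF accumulates by e^(0.1046×18/12) = 1.1698786.
Forward (PLN per HUF) = 0.012747 × 1.0352573 / 1.1698786 = 0.01128017.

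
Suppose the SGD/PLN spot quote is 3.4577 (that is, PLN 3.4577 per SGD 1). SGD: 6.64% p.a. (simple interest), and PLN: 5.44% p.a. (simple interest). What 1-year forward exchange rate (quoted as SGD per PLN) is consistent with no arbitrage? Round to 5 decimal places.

0.29250

T = 1 year.
PLN accumulates by 1 + 0.0544×1 = 1.054400.
Growth of 1 SGD over T: 1 + 0.0664×1 = 1.066400.
Forward (PLN per SGD) = 3.4577 × 1.054400 / 1.066400 = 3.418791.
Quoted the other way: 1/3.418791 = 0.29250 SGD per PLN.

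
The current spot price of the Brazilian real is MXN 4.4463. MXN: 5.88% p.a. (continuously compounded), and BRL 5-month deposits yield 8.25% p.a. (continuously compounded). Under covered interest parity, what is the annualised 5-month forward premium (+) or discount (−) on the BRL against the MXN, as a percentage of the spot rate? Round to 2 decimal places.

T = 5/12 years.
CIP forward (MXN per BRL) = 4.4463 × 1.0248026/1.0349726 = 4.4026091.
(F − S)/S ÷ T = (4.4026091 − 4.4463)/4.4463/(5/12) = -0.023583 → -2.36%.

-2.36%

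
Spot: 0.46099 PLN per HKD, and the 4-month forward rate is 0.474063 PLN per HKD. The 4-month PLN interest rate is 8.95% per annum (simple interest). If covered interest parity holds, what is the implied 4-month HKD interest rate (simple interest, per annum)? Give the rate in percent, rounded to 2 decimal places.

T = 4/12 years.
CIP gives F = S · g_PLN/g_HKD, so g_PLN/g_HKD = 0.474063/0.46099 = 1.0283585.
PLN growth factor: 1 + 0.0895×4/12 = 1.0298333.
Hence g_HKD = 1.0014341.
r = (1.0014341 − 1)/(4/12) = 0.004302 → 0.43%.

0.43%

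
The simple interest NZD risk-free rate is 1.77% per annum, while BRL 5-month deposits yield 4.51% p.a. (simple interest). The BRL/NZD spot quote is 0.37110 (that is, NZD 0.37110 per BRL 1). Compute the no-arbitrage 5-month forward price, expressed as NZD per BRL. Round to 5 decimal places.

T = 5/12 years.
Growth of 1 NZD over T: 1 + 0.0177×5/12 = 1.007375.
BRL accumulates by 1 + 0.0451×5/12 = 1.0187917.
So F = 0.3711 × 1.007375 / 1.0187917 = 0.3669414 (NZD/BRL).

0.36694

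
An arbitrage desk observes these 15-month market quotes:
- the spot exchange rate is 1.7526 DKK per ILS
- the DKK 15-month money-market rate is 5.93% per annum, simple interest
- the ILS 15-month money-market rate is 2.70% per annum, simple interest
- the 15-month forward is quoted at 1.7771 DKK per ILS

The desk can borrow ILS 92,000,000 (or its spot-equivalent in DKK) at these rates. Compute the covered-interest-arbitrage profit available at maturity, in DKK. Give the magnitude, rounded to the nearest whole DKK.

T = 15/12 years.
Route A — deposit ILS, sell forward: 92,000,000 × 1.033750 × 1.7771 = DKK 169,011,095.50.
Route B — convert at spot, deposit DKK: 92,000,000 × 1.7526 × 1.074125 = DKK 173,191,055.70.
The quoted forward undervalues ILS, so borrow ILS, convert to DKK at spot, deposit the DKK at 5.93%, and buy ILS forward at 1.7771 to cover the loan.
The gap between the two covered legs is DKK 4,179,960.

DKK 4,179,960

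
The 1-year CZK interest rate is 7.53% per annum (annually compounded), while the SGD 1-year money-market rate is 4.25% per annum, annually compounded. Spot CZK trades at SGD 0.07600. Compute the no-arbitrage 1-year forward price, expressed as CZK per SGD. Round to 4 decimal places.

T = 1 year.
SGD growth factor: (1 + 0.0425)^1 = 1.042500.
CZK growth factor: (1 + 0.0753)^1 = 1.075300.
So F = 0.076 × 1.042500 / 1.075300 = 0.073681763 (SGD/CZK).
Invert for CZK per SGD: 1 / 0.073681763 = 13.5719.

13.5719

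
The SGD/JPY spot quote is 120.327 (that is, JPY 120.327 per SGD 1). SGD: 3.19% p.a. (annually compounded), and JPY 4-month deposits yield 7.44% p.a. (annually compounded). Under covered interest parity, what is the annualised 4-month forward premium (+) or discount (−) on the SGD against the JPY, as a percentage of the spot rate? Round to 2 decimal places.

+4.06%

T = 4/12 years.
CIP forward (JPY per SGD) = 120.327 × 1.0242092/1.0105222 = 121.956767.
(F − S)/S ÷ T = (121.956767 − 120.327)/120.327/(4/12) = 0.040633 → 4.06%.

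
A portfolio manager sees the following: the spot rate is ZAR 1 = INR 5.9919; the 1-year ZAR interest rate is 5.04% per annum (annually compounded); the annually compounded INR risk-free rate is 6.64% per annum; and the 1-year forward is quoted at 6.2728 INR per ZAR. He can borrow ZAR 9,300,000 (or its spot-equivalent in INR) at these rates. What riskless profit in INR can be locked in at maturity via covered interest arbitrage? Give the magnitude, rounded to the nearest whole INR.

T = 1 year.
Route A — deposit ZAR, sell forward: 9,300,000 × 1.050400 × 6.2728 = INR 61,277,226.82.
Route B — convert at spot, deposit INR: 9,300,000 × 5.9919 × 1.066400 = INR 59,424,788.09.
The quoted forward overvalues ZAR, so borrow INR, buy ZAR at spot, deposit the ZAR at 5.04%, and sell the proceeds forward at 6.2728.
Profit = 61,277,226.82 − 59,424,788.09 = INR 1,852,439.

INR 1,852,439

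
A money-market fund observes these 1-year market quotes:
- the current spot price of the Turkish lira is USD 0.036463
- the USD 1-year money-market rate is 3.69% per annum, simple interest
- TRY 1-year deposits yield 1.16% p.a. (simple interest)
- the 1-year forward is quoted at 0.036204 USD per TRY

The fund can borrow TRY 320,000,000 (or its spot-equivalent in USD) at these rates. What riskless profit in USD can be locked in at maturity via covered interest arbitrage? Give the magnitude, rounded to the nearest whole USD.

T = 1 year.
Route A — deposit TRY, sell forward: 320,000,000 × 1.011600 × 0.036204 = USD 11,719,669.25.
Route B — convert at spot, deposit USD: 320,000,000 × 0.036463 × 1.036900 = USD 12,098,715.10.
The quoted forward undervalues TRY, so borrow TRY, convert to USD at spot, deposit the USD at 3.69%, and buy TRY forward at 0.036204 to cover the loan.
The gap between the two covered legs is USD 379,046.

USD 379,046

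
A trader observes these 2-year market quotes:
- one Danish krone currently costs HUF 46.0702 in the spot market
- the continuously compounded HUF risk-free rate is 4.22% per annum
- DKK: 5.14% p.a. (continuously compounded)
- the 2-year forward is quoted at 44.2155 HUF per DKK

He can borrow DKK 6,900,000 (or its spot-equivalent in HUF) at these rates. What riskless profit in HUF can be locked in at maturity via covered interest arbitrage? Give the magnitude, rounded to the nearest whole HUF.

HUF 7,759,928

T = 2 years.
Keep in DKK, deliver into the forward: 6,900,000·1.10826973296·44.2155 = HUF 338,118,632.61.
Swap to HUF now, deposit: 6,900,000·46.0702·1.08806403239 = HUF 345,878,560.34.
The quoted forward undervalues DKK, so borrow DKK, convert to HUF at spot, deposit the HUF at 4.22%, and buy DKK forward at 44.2155 to cover the loan.
Profit = 345,878,560.34 − 338,118,632.61 = HUF 7,759,928.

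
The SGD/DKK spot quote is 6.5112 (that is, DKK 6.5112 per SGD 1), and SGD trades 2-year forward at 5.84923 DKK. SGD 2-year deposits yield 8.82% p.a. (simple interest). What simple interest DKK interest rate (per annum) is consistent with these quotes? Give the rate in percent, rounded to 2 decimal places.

2.84%

T = 2 years.
By CIP, F/S equals the DKK-to-SGD growth ratio: 5.84923/6.5112 = 0.8983336.
The SGD side grows by 1 + 0.0882×2 = 1.176400.
Hence g_DKK = 1.0567996.
(1.0567996 − 1)/T = 0.028400, i.e. 2.84%.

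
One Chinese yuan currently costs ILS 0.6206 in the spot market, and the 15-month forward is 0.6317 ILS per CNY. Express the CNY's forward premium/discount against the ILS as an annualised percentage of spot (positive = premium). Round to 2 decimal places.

T = 15/12 years.
Period premium: (0.6317 − 0.6206)/0.6206 = 0.0178859.
Annualise by dividing by T: 0.0178859 / (15/12) = 0.014309 → 1.43%.

+1.43%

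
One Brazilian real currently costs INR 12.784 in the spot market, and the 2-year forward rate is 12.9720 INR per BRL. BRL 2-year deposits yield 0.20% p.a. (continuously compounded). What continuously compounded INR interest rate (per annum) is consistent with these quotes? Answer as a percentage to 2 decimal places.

0.93%

T = 2 years.
F/S = 12.972/12.784 = 1.0147059 = (growth of INR) / (growth of BRL).
The BRL side grows by e^(0.0020×2) = 1.004008.
That pins the INR growth at 1.0187728.
r = ln(1.0187728)/2 = 0.009299 → 0.93%.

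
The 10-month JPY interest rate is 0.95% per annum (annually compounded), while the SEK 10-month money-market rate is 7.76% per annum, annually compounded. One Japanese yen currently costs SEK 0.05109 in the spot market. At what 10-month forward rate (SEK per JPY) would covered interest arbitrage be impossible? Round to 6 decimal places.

0.053946

T = 10/12 years.
SEK growth factor: (1 + 0.0776)^(10/12) = 1.0642606.
JPY growth factor: (1 + 0.0095)^(10/12) = 1.0079104.
Forward (SEK per JPY) = 0.05109 × 1.0642606 / 1.0079104 = 0.05394634.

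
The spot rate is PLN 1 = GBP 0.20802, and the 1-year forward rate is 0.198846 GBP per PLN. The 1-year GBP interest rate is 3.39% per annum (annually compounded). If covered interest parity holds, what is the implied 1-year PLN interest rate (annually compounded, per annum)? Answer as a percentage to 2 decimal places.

T = 1 year.
CIP gives F = S · g_GBP/g_PLN, so g_GBP/g_PLN = 0.198846/0.20802 = 0.9558985.
GBP growth factor: (1 + 0.0339)^1 = 1.033900.
Hence g_PLN = 1.0816002.
Annualise: 1.0816002^(1/1) − 1 = 0.081600 = 8.16%.

8.16%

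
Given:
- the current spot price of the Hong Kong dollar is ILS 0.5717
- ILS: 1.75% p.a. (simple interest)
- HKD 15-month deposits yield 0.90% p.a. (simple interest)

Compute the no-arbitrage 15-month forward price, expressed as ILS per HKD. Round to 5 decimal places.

0.57771

T = 15/12 years.
Growth of 1 ILS over T: 1 + 0.0175×15/12 = 1.021875.
HKD growth factor: 1 + 0.0090×15/12 = 1.011250.
So F = 0.5717 × 1.021875 / 1.011250 = 0.5777067 (ILS/HKD).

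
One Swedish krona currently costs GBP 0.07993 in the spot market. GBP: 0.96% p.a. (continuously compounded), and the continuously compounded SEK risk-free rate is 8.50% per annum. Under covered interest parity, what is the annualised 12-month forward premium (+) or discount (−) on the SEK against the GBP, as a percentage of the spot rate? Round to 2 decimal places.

-7.26%

T = 1 year.
F = S · g_GBP/g_SEK = 0.07993 × 1.0096462/1.0887171 = 0.07412488.
Annualised premium = (F − S)/S × (1/T) = (0.07412488 − 0.07993)/0.07993 ÷ 1 = -7.26%.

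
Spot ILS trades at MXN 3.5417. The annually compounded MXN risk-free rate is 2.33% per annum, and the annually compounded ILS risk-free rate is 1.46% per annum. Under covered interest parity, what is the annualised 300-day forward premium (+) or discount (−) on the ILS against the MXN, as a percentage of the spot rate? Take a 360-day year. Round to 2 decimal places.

T = 300/360 years.
F = S · g_MXN/g_ILS = 3.5417 × 1.0193793/1.0121519 = 3.5669900.
(F − S)/S ÷ T = (3.5669900 − 3.5417)/3.5417/(300/360) = 0.008569 → 0.86%.

+0.86%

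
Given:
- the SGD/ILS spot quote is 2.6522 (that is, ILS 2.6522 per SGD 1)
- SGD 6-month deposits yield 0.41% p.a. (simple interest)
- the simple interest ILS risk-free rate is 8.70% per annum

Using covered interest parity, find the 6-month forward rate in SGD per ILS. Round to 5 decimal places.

T = 6/12 years.
ILS accumulates by 1 + 0.0870×6/12 = 1.043500.
Growth of 1 SGD over T: 1 + 0.0041×6/12 = 1.002050.
Forward (ILS per SGD) = 2.6522 × 1.043500 / 1.002050 = 2.761909.
Quoted the other way: 1/2.761909 = 0.36207 SGD per ILS.

0.36207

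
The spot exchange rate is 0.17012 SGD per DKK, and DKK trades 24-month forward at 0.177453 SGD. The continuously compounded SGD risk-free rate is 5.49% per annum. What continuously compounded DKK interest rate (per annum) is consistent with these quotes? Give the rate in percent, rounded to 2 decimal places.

3.38%

T = 2 years.
CIP gives F = S · g_SGD/g_DKK, so g_SGD/g_DKK = 0.177453/0.17012 = 1.0431049.
SGD growth factor: e^(0.0549×2) = 1.1160548.
So the DKK growth factor = 1.0699353.
Take logs: ln 1.0699353 / 2 = 0.033799, so 3.38%.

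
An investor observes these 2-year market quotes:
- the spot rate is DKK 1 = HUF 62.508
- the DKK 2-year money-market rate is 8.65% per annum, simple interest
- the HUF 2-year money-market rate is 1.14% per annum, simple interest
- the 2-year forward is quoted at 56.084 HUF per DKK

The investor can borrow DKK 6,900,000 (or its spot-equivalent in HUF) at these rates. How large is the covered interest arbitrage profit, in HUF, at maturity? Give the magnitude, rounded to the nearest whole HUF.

HUF 12,788,112

T = 2 years.
Keep in DKK, deliver into the forward: 6,900,000·1.173000·56.084 = HUF 453,927,070.80.
Swap to HUF now, deposit: 6,900,000·62.508·1.022800 = HUF 441,138,958.56.
The quoted forward overvalues DKK, so borrow HUF, buy DKK at spot, deposit the DKK at 8.65%, and sell the proceeds forward at 56.084.
The gap between the two covered legs is HUF 12,788,112.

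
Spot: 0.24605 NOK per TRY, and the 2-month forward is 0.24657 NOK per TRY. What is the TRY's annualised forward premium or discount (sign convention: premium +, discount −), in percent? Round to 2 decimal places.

+1.27%

T = 2/12 years.
(F − S)/S = (0.24657 − 0.24605)/0.24605 = 0.0021134.
×(1/T) gives 1.27% p.a.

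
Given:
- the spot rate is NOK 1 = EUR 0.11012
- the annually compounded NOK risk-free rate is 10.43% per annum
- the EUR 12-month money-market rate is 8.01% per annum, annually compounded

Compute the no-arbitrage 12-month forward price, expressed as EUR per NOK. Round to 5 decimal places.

T = 1 year.
EUR growth factor: (1 + 0.0801)^1 = 1.080100.
NOK growth factor: (1 + 0.1043)^1 = 1.104300.
CIP: F = S · (grow EUR)/(grow NOK) = 0.11012 × 1.080100/1.104300 = 0.1077068 EUR per NOK.

0.10771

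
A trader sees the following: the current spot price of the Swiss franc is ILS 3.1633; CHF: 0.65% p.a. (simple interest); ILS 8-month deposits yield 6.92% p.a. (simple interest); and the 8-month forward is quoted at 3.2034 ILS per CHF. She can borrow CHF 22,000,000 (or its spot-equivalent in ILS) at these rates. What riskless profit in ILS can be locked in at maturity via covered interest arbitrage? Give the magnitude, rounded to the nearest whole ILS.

T = 8/12 years.
Route A — deposit CHF, sell forward: 22,000,000 × 1.0043333333 × 3.2034 = ILS 70,780,190.80.
Route B — convert at spot, deposit ILS: 22,000,000 × 3.1633 × 1.0461333333 = ILS 72,803,138.61.
The quoted forward undervalues CHF, so borrow CHF, convert to ILS at spot, deposit the ILS at 6.92%, and buy CHF forward at 3.2034 to cover the loan.
The gap between the two covered legs is ILS 2,022,948.

ILS 2,022,948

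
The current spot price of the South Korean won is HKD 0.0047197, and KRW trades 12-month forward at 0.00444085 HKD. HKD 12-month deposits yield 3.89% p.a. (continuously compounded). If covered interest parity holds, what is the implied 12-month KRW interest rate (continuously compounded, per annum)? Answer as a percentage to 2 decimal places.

9.98%

T = 1 year.
F/S = 0.00444085/0.0047197 = 0.9409179 = (growth of HKD) / (growth of KRW).
The HKD side grows by e^(0.0389×1) = 1.0396665.
That pins the KRW growth at 1.1049492.
Take logs: ln 1.1049492 / 1 = 0.099799, so 9.98%.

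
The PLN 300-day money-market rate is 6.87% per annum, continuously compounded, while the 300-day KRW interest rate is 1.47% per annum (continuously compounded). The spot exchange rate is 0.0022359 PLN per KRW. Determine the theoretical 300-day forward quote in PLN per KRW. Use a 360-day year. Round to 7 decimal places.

0.0023388

T = 300/360 years.
Growth of 1 PLN over T: e^(0.0687×300/360) = 1.0589205.
KRW accumulates by e^(0.0147×300/360) = 1.0123253.
CIP: F = S · (grow PLN)/(grow KRW) = 0.0022359 × 1.0589205/1.0123253 = 0.002338814 PLN per KRW.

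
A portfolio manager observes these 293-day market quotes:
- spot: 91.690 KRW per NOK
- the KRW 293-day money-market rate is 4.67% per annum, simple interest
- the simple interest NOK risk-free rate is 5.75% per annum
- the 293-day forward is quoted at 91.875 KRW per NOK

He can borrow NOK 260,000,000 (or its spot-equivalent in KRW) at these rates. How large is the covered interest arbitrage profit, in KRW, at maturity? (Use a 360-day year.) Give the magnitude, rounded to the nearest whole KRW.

T = 293/360 years.
Keep in NOK, deliver into the forward: 260,000,000·1.046798611111·91.875 = KRW 25,005,401,822.91.
Swap to KRW now, deposit: 260,000,000·91.690·1.038008611111 = KRW 24,745,502,483.72.
The quoted forward overvalues NOK, so borrow KRW, buy NOK at spot, deposit the NOK at 5.75%, and sell the proceeds forward at 91.875.
Profit = 25,005,401,822.91 − 24,745,502,483.72 = KRW 259,899,339.

KRW 259,899,339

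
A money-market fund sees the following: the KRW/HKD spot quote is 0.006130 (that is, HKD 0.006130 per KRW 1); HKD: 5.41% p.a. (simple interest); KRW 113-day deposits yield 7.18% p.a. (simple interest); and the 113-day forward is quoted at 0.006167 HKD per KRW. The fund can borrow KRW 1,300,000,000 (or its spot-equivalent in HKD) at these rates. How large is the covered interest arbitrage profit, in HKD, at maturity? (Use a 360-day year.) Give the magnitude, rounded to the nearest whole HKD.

HKD 93,458

T = 113/360 years.
Route A — deposit KRW, sell forward: 1,300,000,000 × 1.022537222 × 0.006167 = HKD 8,197,783.16.
Route B — convert at spot, deposit HKD: 1,300,000,000 × 0.006130 × 1.016981389 = HKD 8,104,324.69.
The quoted forward overvalues KRW, so borrow HKD, buy KRW at spot, deposit the KRW at 7.18%, and sell the proceeds forward at 0.006167.
The gap between the two covered legs is HKD 93,458.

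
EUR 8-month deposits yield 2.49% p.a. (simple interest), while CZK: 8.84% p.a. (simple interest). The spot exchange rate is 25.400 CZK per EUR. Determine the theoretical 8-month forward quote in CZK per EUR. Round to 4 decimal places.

T = 8/12 years.
CZK accumulates by 1 + 0.0884×8/12 = 1.05893333.
Growth of 1 EUR over T: 1 + 0.0249×8/12 = 1.016600.
So F = 25.4 × 1.05893333 / 1.016600 = 26.457709 (CZK/EUR).

26.4577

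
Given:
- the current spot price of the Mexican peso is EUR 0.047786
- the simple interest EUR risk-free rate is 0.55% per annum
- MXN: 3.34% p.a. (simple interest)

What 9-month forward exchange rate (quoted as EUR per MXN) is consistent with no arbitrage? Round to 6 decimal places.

T = 9/12 years.
EUR growth factor: 1 + 0.0055×9/12 = 1.004125.
MXN accumulates by 1 + 0.0334×9/12 = 1.025050.
Forward (EUR per MXN) = 0.047786 × 1.004125 / 1.025050 = 0.04681051.

0.046811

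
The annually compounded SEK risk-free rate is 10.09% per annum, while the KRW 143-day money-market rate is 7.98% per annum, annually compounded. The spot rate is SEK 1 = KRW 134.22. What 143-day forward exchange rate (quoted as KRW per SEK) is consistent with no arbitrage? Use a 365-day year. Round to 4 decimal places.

T = 143/365 years.
KRW accumulates by (1 + 0.0798)^(143/365) = 1.030536254.
SEK growth factor: (1 + 0.1009)^(143/365) = 1.038379285.
CIP: F = S · (grow KRW)/(grow SEK) = 134.22 × 1.030536254/1.038379285 = 133.206217 KRW per SEK.

133.2062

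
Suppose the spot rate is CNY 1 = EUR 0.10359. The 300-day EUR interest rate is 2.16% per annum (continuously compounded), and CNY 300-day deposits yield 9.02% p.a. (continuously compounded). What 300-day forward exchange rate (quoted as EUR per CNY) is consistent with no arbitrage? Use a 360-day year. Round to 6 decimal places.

0.097834

T = 300/360 years.
EUR accumulates by e^(0.0216×300/360) = 1.018163.
Growth of 1 CNY over T: e^(0.0902×300/360) = 1.0780638.
CIP: F = S · (grow EUR)/(grow CNY) = 0.10359 × 1.018163/1.0780638 = 0.09783420 EUR per CNY.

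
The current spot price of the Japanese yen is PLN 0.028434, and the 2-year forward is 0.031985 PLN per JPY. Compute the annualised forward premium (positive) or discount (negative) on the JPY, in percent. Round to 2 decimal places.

+6.24%

T = 2 years.
JPY trades forward at +12.48857% vs spot over the period.
×(1/T) gives 6.24% p.a.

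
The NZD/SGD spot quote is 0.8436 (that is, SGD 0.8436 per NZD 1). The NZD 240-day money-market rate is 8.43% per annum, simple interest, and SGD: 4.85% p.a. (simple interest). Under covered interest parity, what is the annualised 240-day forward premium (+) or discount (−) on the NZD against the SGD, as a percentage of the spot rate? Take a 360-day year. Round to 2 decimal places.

-3.39%

T = 240/360 years.
No-arbitrage forward: 0.8436 × 1.0323333 / 1.056200 = 0.8245374 SGD/NZD.
(F − S)/S ÷ T = (0.8245374 − 0.8436)/0.8436/(240/360) = -0.033895 → -3.39%.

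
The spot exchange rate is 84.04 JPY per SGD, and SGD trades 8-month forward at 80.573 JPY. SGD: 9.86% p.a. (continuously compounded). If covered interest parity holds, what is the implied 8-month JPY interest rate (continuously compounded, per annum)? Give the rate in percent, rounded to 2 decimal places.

3.54%

T = 8/12 years.
By CIP, F/S equals the JPY-to-SGD growth ratio: 80.573/84.04 = 0.9587458.
The SGD side grows by e^(0.0986×8/12) = 1.0679419.
That pins the JPY growth at 1.0238848.
r = ln(1.0238848)/(8/12) = 0.035406 → 3.54%.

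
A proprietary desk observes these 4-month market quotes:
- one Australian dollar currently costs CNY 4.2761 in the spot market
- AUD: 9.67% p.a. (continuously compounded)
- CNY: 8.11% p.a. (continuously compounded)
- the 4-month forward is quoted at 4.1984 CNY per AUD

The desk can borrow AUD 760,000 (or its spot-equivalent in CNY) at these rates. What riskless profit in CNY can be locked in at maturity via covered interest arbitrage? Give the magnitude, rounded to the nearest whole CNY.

CNY 43,579

T = 4/12 years.
Route A — deposit AUD, sell forward: 760,000 × 1.032758454 × 4.1984 = CNY 3,295,309.15.
Route B — convert at spot, deposit CNY: 760,000 × 4.2761 × 1.027402049 = CNY 3,338,888.17.
The quoted forward undervalues AUD, so borrow AUD, convert to CNY at spot, deposit the CNY at 8.11%, and buy AUD forward at 4.1984 to cover the loan.
The gap between the two covered legs is CNY 43,579.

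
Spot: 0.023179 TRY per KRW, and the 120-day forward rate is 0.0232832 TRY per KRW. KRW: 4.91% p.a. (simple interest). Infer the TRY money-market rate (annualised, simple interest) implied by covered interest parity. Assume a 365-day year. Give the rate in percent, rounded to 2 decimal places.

T = 120/365 years.
By CIP, F/S equals the TRY-to-KRW growth ratio: 0.0232832/0.023179 = 1.0044954.
The KRW side grows by 1 + 0.0491×120/365 = 1.0161425.
Hence g_TRY = 1.0207105.
(1.0207105 − 1)/T = 0.062994, i.e. 6.30%.

6.30%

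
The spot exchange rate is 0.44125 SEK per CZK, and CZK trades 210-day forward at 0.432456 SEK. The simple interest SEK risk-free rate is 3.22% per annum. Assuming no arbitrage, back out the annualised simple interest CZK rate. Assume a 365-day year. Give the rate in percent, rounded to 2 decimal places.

T = 210/365 years.
CIP gives F = S · g_SEK/g_CZK, so g_SEK/g_CZK = 0.432456/0.44125 = 0.9800703.
The SEK side grows by 1 + 0.0322×210/365 = 1.018526.
So the CZK growth factor = 1.0392377.
r = (1.0392377 − 1)/(210/365) = 0.068199 → 6.82%.

6.82%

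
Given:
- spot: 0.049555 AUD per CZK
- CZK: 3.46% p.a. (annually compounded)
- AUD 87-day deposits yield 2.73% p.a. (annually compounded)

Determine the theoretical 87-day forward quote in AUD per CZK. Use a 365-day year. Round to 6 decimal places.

0.049471

T = 87/365 years.
AUD growth factor: (1 + 0.0273)^(87/365) = 1.0064405.
CZK growth factor: (1 + 0.0346)^(87/365) = 1.0081406.
CIP: F = S · (grow AUD)/(grow CZK) = 0.049555 × 1.0064405/1.0081406 = 0.04947143 AUD per CZK.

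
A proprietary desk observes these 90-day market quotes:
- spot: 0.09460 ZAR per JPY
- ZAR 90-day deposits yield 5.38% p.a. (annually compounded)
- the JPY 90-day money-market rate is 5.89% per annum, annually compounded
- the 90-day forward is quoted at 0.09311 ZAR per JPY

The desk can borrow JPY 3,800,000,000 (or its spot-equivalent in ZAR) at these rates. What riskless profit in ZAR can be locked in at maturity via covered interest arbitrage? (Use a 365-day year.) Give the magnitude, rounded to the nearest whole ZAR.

ZAR 5,308,698

T = 90/365 years.
Invest the JPY and cover forward: 3,800,000,000 × 1.01421170258 × 0.09311 = ZAR 358,846,356.18.
Convert at spot and invest in ZAR: 3,800,000,000 × 0.09460 × 1.013005048 = ZAR 364,155,054.66.
The quoted forward undervalues JPY, so borrow JPY, convert to ZAR at spot, deposit the ZAR at 5.38%, and buy JPY forward at 0.09311 to cover the loan.
Profit = 364,155,054.66 − 358,846,356.18 = ZAR 5,308,698.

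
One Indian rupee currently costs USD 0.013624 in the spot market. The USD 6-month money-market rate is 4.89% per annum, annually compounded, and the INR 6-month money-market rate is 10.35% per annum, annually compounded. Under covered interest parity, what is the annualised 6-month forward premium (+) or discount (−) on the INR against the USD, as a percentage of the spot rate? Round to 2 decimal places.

T = 6/12 years.
CIP forward (USD per INR) = 0.013624 × 1.0241582/1.0504761 = 0.013282674.
(F − S)/S ÷ T = (0.013282674 − 0.013624)/0.013624/(6/12) = -0.050107 → -5.01%.

-5.01%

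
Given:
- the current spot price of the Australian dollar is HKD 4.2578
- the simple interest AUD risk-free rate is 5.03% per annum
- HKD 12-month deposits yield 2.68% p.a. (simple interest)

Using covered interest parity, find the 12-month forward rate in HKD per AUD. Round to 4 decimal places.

T = 1 year.
HKD accumulates by 1 + 0.0268×1 = 1.026800.
AUD growth factor: 1 + 0.0503×1 = 1.050300.
So F = 4.2578 × 1.026800 / 1.050300 = 4.162534 (HKD/AUD).

4.1625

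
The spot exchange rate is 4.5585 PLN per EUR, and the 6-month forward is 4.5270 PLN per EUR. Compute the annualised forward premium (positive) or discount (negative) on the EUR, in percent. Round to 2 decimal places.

-1.38%

T = 6/12 years.
Period premium: (4.5270 − 4.5585)/4.5585 = -0.0069102.
Annualise by dividing by T: -0.0069102 / (6/12) = -0.013820 → -1.38%.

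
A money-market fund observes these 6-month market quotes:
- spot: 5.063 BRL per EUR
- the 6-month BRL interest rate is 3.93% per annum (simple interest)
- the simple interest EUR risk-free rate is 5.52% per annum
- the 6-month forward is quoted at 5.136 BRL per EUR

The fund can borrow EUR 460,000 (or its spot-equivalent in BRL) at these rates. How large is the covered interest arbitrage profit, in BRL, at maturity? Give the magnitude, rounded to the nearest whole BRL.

BRL 53,022

T = 6/12 years.
Route A — deposit EUR, sell forward: 460,000 × 1.027600 × 5.136 = BRL 2,427,766.66.
Route B — convert at spot, deposit BRL: 460,000 × 5.063 × 1.019650 = BRL 2,374,744.46.
The quoted forward overvalues EUR, so borrow BRL, buy EUR at spot, deposit the EUR at 5.52%, and sell the proceeds forward at 5.136.
Profit = 2,427,766.66 − 2,374,744.46 = BRL 53,022.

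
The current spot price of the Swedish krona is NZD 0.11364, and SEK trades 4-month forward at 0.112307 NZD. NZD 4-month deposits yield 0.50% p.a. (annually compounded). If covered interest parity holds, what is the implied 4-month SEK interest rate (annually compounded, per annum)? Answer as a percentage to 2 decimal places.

4.12%

T = 4/12 years.
F/S = 0.112307/0.11364 = 0.9882700 = (growth of NZD) / (growth of SEK).
The NZD side grows by (1 + 0.0050)^(4/12) = 1.0016639.
That pins the SEK growth at 1.0135529.
r = 1.0135529^(12/4) − 1 = 0.041212 → 4.12%.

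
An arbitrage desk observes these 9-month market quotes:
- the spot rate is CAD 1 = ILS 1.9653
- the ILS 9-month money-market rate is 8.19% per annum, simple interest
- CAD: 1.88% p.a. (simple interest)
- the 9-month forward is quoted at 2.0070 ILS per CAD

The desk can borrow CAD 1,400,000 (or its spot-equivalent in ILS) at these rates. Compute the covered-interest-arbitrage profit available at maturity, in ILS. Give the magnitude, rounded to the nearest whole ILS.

ILS 71,008

T = 9/12 years.
Route A — deposit CAD, sell forward: 1,400,000 × 1.014100 × 2.0070 = ILS 2,849,418.18.
Route B — convert at spot, deposit ILS: 1,400,000 × 1.9653 × 1.061425 = ILS 2,920,425.97.
The quoted forward undervalues CAD, so borrow CAD, convert to ILS at spot, deposit the ILS at 8.19%, and buy CAD forward at 2.0070 to cover the loan.
Profit = 2,920,425.97 − 2,849,418.18 = ILS 71,008.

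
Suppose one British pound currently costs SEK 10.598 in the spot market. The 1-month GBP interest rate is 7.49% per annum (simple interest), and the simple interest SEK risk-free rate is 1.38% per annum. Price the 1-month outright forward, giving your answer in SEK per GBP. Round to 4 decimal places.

T = 1/12 years.
SEK accumulates by 1 + 0.0138×1/12 = 1.001150.
GBP growth factor: 1 + 0.0749×1/12 = 1.00624167.
So F = 10.598 × 1.001150 / 1.00624167 = 10.544373 (SEK/GBP).

10.5444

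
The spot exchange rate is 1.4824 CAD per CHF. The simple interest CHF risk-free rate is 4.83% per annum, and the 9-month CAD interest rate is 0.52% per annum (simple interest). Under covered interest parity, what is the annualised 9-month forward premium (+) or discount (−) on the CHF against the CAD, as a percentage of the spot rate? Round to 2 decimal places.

T = 9/12 years.
No-arbitrage forward: 1.4824 × 1.003900 / 1.036225 = 1.4361566 CAD/CHF.
Annualised premium = (F − S)/S × (1/T) = (1.4361566 − 1.4824)/1.4824 ÷ (9/12) = -4.16%.

-4.16%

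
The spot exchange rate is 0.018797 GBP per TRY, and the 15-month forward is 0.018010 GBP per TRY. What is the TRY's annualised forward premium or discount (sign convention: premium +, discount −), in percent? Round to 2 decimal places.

-3.35%

T = 15/12 years.
Period premium: (0.018010 − 0.018797)/0.018797 = -0.0418684.
×(1/T) gives -3.35% p.a.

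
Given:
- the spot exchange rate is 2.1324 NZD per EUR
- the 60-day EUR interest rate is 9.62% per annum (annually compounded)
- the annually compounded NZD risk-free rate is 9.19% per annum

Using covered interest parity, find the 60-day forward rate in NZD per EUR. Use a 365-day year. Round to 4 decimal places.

T = 60/365 years.
Growth of 1 NZD over T: (1 + 0.0919)^(60/365) = 1.0145574.
Growth of 1 EUR over T: (1 + 0.0962)^(60/365) = 1.0152131.
So F = 2.1324 × 1.0145574 / 1.0152131 = 2.131023 (NZD/EUR).

2.1310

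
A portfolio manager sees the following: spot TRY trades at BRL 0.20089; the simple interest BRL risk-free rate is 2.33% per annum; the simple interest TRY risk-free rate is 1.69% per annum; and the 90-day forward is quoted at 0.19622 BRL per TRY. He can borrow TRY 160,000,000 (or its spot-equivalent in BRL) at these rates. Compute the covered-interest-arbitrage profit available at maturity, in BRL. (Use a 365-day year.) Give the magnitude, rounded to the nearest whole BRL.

T = 90/365 years.
Keep in TRY, deliver into the forward: 160,000,000·1.0041671233·0.19622 = BRL 31,526,027.67.
Swap to BRL now, deposit: 160,000,000·0.20089·1.0057452055 = BRL 32,327,064.69.
The quoted forward undervalues TRY, so borrow TRY, convert to BRL at spot, deposit the BRL at 2.33%, and buy TRY forward at 0.19622 to cover the loan.
Profit = 32,327,064.69 − 31,526,027.67 = BRL 801,037.

BRL 801,037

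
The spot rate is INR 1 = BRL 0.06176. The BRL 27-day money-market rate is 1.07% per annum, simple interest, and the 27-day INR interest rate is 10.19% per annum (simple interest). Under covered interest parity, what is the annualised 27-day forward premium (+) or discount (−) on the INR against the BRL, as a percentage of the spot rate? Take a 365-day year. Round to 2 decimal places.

-9.05%

T = 27/365 years.
F = S · g_BRL/g_INR = 0.06176 × 1.0007915/1.0075378 = 0.06134647.
Annualised premium = (F − S)/S × (1/T) = (0.06134647 − 0.06176)/0.06176 ÷ (27/365) = -9.05%.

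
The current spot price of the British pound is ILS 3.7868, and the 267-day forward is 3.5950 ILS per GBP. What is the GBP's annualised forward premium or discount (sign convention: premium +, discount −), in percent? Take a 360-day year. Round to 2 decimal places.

-6.83%

T = 267/360 years.
GBP trades forward at -5.06496% vs spot over the period.
Per annum: -0.0506496 / (267/360) = -0.068292 = -6.83%.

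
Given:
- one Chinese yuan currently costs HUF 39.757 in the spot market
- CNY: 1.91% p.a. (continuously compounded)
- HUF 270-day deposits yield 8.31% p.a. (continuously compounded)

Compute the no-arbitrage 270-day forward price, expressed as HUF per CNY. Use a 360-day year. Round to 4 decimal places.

T = 270/360 years.
HUF accumulates by e^(0.0831×270/360) = 1.06430819.
Growth of 1 CNY over T: e^(0.0191×270/360) = 1.01442809.
CIP: F = S · (grow HUF)/(grow CNY) = 39.757 × 1.06430819/1.01442809 = 41.711878 HUF per CNY.

41.7119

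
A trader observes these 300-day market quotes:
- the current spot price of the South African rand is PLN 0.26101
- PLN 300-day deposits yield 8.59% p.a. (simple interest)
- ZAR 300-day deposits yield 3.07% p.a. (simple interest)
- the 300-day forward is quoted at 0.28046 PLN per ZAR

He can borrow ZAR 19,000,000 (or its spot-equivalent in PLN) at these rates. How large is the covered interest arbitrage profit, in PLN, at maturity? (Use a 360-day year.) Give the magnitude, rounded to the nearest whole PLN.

T = 300/360 years.
Route A — deposit ZAR, sell forward: 19,000,000 × 1.025583333 × 0.28046 = PLN 5,465,066.93.
Route B — convert at spot, deposit PLN: 19,000,000 × 0.26101 × 1.071583333 = PLN 5,314,185.35.
The quoted forward overvalues ZAR, so borrow PLN, buy ZAR at spot, deposit the ZAR at 3.07%, and sell the proceeds forward at 0.28046.
Profit = 5,465,066.93 − 5,314,185.35 = PLN 150,882.

PLN 150,882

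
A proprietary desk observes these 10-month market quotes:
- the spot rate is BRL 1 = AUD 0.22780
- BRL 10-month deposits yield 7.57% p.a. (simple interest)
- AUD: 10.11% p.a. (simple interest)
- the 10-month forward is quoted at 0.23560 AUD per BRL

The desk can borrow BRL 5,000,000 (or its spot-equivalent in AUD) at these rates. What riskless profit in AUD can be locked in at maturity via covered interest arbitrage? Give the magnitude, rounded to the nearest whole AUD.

T = 10/12 years.
Invest the BRL and cover forward: 5,000,000 × 1.063083333 × 0.23560 = AUD 1,252,312.17.
Convert at spot and invest in AUD: 5,000,000 × 0.22780 × 1.084250 = AUD 1,234,960.75.
The quoted forward overvalues BRL, so borrow AUD, buy BRL at spot, deposit the BRL at 7.57%, and sell the proceeds forward at 0.23560.
The gap between the two covered legs is AUD 17,351.

AUD 17,351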